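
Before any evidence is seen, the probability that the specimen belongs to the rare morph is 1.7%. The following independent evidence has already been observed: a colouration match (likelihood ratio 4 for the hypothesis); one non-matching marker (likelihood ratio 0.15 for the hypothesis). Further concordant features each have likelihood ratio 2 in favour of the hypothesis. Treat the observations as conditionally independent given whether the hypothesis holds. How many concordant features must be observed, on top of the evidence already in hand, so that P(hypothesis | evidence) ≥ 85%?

10

Prior odds = 0.017/0.983 = 17/983.
Combined Bayes factor of the evidence already in hand = 4 × 0.15 = 0.6.
Odds after that evidence = (17/983) × 0.6 = 51/4915.
Target odds = 0.85/0.15 = 17/3.
Need 2ⁿ ≥ 17/3 ÷ (51/4915) = 4915/9.
2⁹ = 512 falls short of 4915/9 but 2¹⁰ = 1024 reaches it, so n = 10.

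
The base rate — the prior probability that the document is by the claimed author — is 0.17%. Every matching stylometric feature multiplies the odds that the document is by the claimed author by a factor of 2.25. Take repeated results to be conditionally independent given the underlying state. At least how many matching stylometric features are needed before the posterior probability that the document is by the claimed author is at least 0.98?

13

Prior odds: 0.0017 ÷ 0.9983 = 17/9983.
Likelihood ratio per matching stylometric feature = 2.25.
Target odds: 0.98 ÷ 0.02 = 49.
Require 2.25ⁿ ≥ 49 ÷ (17/9983) = 489167/17.
2.25¹² ≈16834.1 falls short of 489167/17 but 2.25¹³ ≈37876.8 reaches it, so n = 13.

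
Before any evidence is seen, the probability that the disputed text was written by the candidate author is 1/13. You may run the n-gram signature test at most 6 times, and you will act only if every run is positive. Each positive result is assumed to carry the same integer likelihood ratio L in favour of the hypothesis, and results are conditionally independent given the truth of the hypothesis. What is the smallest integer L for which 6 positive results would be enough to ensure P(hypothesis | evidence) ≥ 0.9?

Prior odds = (1/13)/(12/13) = 1/12.
Target odds = 0.9/0.1 = 9.
Need L⁶ ≥ 9 ÷ (1/12) = 108.
2⁶ = 64 < 108 ≤ 729 = 3⁶, so L = 3.

3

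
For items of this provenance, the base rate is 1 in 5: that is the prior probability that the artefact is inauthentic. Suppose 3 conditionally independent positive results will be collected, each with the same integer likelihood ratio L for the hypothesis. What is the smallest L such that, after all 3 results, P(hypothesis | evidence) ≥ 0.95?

Prior odds = 0.2/0.8 = 0.25.
Target odds = 0.95/0.05 = 19.
Need L³ ≥ 19 ÷ 0.25 = 76.
4³ = 64 < 76 ≤ 125 = 5³, so L = 5.

5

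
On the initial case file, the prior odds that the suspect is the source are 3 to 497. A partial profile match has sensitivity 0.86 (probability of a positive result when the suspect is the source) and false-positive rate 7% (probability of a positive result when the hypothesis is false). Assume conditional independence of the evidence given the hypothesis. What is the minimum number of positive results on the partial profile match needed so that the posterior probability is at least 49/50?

Prior odds = 3/497.
Likelihood ratio of a positive result = 0.86/0.07 = 86/7.
Target odds: 0.98 ÷ 0.02 = 49.
Require (86/7)ⁿ ≥ 49 ÷ (3/497) = 24353/3.
(86/7)³ = 636056/343 falls short of 24353/3 but (86/7)⁴ = 54700816/2401 reaches it, so n = 4.

4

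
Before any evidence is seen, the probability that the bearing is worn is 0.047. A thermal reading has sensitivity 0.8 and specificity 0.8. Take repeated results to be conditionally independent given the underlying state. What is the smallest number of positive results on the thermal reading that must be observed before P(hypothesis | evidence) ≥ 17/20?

Prior odds = 0.047/0.953 = 47/953.
False-positive rate = 1 − 0.8 = 0.2; likelihood ratio of a positive = 0.8/0.2 = 4.
Target posterior odds = 0.85/0.15 = 17/3.
Need (47/953) × 4ⁿ ≥ 17/3, i.e. 4ⁿ ≥ 16201/141.
4³ = 64 falls short of 16201/141 but 4⁴ = 256 reaches it, so n = 4.

4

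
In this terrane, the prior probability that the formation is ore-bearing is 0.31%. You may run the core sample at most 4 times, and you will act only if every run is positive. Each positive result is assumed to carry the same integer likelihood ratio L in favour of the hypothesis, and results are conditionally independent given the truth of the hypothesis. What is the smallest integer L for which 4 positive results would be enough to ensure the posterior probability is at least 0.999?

24

Prior odds = 0.0031/0.9969 = 31/9969.
Target odds = 0.999/0.001 = 999.
Need L⁴ ≥ 999 ÷ (31/9969) = 9959031/31.
23⁴ = 279841 < 9959031/31 ≤ 331776 = 24⁴, so L = 24.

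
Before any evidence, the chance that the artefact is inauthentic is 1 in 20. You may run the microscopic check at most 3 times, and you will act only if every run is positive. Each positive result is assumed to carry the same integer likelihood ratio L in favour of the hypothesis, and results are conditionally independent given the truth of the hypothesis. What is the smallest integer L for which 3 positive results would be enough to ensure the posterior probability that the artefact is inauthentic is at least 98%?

Prior odds = 0.05/0.95 = 1/19.
Target odds = 0.98/0.02 = 49.
Need L³ ≥ 49 ÷ (1/19) = 931.
9³ = 729 < 931 ≤ 1000 = 10³, so L = 10.

10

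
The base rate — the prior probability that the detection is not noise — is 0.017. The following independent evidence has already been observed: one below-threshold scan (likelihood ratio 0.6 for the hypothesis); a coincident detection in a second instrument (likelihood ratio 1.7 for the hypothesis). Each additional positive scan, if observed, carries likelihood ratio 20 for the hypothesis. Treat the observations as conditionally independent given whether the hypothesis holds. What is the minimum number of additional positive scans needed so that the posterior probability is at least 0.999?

4

Prior odds = 0.017/0.983 = 17/983.
Combined Bayes factor of the evidence already in hand = 0.6 × 1.7 = 1.02.
Odds after that evidence = (17/983) × 1.02 = 867/49150.
Target odds = 0.999/0.001 = 999.
Need 20ⁿ ≥ 999 ÷ (867/49150) = 16366950/289.
20³ = 8000 falls short of 16366950/289 but 20⁴ = 160000 reaches it, so n = 4.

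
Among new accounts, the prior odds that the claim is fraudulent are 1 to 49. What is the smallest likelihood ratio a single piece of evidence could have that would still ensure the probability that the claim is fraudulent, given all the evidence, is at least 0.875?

Prior odds = 1/49.
Target odds = 0.875/0.125 = 7.
Required Bayes factor = 7 ÷ (1/49) = 343.

343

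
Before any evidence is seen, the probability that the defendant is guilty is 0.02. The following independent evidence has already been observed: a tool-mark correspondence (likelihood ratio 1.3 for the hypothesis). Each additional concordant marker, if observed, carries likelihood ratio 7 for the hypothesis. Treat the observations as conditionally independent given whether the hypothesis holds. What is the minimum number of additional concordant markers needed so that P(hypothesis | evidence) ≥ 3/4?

Prior odds = 0.02/0.98 = 1/49.
Bayes factor of the evidence already in hand = 1.3.
Odds after that evidence = (1/49) × 1.3 = 13/490.
Target odds = 0.75/0.25 = 3.
Need 7ⁿ ≥ 3 ÷ (13/490) = 1470/13.
7² = 49 falls short of 1470/13 but 7³ = 343 reaches it, so n = 3.

3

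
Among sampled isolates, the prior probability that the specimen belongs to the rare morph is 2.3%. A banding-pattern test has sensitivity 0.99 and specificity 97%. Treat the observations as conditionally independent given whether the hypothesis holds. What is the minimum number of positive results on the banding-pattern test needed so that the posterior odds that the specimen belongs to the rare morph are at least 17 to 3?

2

Prior odds: 0.023 ÷ 0.977 = 23/977.
False-positive rate = 1 − 0.97 = 0.03; likelihood ratio of a positive = 0.99/0.03 = 33.
Target odds = 17/3.
Need (23/977) × 33ⁿ ≥ 17/3, i.e. 33ⁿ ≥ 16609/69.
33¹ = 33 falls short of 16609/69 but 33² = 1089 reaches it, so n = 2.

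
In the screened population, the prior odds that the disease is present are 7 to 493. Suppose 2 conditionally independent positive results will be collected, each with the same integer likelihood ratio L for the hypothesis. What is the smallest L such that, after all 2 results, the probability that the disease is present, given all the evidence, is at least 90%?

Prior odds = 7/493.
Target odds = 0.9/0.1 = 9.
Need L² ≥ 9 ÷ (7/493) = 4437/7.
25² = 625 < 4437/7 ≤ 676 = 26², so L = 26.

26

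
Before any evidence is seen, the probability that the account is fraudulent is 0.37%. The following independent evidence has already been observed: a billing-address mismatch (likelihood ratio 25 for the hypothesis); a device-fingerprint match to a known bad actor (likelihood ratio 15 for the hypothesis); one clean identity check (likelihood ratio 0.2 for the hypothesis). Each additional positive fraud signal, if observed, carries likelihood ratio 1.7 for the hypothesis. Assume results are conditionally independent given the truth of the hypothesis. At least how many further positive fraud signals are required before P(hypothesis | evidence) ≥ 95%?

Prior odds = 0.0037/0.9963 = 37/9963.
Combined Bayes factor of the evidence already in hand = 25 × 15 × 0.2 = 75.
Odds after that evidence = (37/9963) × 75 = 925/3321.
Target odds = 0.95/0.05 = 19.
Need 1.7ⁿ ≥ 19 ÷ (925/3321) = 63099/925.
1.7⁷ = 410338673/10000000 falls short of 63099/925 but 1.7⁸ ≈69.7576 reaches it, so n = 8.

8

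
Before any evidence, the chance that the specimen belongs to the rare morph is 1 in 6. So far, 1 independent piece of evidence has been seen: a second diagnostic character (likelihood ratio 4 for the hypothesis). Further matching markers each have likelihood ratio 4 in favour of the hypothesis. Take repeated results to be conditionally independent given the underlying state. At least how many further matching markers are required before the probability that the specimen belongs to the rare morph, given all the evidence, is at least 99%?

4

Prior odds = (1/6)/(5/6) = 0.2.
Bayes factor of the evidence already in hand = 4.
Odds after that evidence = 0.2 × 4 = 0.8.
Target odds = 0.99/0.01 = 99.
Need 4ⁿ ≥ 99 ÷ 0.8 = 123.75.
4³ = 64 falls short of 123.75 but 4⁴ = 256 reaches it, so n = 4.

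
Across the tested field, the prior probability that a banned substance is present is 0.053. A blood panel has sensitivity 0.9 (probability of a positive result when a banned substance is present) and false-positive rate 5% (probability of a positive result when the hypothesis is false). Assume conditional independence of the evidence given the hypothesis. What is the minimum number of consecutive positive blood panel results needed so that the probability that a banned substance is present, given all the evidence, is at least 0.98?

3

Prior odds: 0.053 ÷ 0.947 = 53/947.
Likelihood ratio of a positive result = 0.9/0.05 = 18.
Target posterior odds = 0.98/0.02 = 49.
Need (53/947) × 18ⁿ ≥ 49, i.e. 18ⁿ ≥ 46403/53.
18² = 324 falls short of 46403/53 but 18³ = 5832 reaches it, so n = 3.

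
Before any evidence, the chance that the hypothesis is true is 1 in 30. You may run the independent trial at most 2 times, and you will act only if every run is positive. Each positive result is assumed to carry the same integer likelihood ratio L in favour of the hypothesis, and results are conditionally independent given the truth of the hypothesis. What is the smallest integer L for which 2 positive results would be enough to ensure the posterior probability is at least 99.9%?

Prior odds = (1/30)/(29/30) = 1/29.
Target odds = 0.999/0.001 = 999.
Need L² ≥ 999 ÷ (1/29) = 28971.
170² = 28900 < 28971 ≤ 29241 = 171², so L = 171.

171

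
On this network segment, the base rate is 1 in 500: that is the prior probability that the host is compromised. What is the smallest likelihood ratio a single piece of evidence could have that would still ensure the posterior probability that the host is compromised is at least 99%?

Prior odds = 0.002/0.998 = 1/499.
Target odds = 0.99/0.01 = 99.
Required Bayes factor = 99 ÷ (1/499) = 49401.

49401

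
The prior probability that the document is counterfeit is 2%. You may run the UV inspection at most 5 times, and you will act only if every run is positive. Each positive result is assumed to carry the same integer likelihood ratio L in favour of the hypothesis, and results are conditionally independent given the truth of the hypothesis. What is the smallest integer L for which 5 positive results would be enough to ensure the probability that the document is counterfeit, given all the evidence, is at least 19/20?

4

Prior odds = 0.02/0.98 = 1/49.
Target odds = 0.95/0.05 = 19.
Need L⁵ ≥ 19 ÷ (1/49) = 931.
3⁵ = 243 < 931 ≤ 1024 = 4⁵, so L = 4.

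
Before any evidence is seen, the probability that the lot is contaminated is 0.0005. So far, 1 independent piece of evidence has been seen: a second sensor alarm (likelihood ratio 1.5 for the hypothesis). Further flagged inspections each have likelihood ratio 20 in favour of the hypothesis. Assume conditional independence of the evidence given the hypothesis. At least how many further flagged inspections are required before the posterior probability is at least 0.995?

5

Prior odds = 0.0005/0.9995 = 1/1999.
Bayes factor of the evidence already in hand = 1.5.
Odds after that evidence = (1/1999) × 1.5 = 3/3998.
Target odds = 0.995/0.005 = 199.
Need 20ⁿ ≥ 199 ÷ (3/3998) = 795602/3.
20⁴ = 160000 falls short of 795602/3 but 20⁵ = 3200000 reaches it, so n = 5.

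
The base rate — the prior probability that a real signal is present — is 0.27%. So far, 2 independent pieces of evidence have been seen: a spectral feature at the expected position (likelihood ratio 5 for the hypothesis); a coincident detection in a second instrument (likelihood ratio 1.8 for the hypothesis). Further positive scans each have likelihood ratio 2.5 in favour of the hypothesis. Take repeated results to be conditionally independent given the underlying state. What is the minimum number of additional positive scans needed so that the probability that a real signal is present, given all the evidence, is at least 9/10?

Prior odds = 0.0027/0.9973 = 27/9973.
Combined Bayes factor of the evidence already in hand = 5 × 1.8 = 9.
Odds after that evidence = (27/9973) × 9 = 243/9973.
Target odds = 0.9/0.1 = 9.
Need 2.5ⁿ ≥ 9 ÷ (243/9973) = 9973/27.
2.5⁶ = 244.140625 falls short of 9973/27 but 2.5⁷ = 610.3515625 reaches it, so n = 7.

7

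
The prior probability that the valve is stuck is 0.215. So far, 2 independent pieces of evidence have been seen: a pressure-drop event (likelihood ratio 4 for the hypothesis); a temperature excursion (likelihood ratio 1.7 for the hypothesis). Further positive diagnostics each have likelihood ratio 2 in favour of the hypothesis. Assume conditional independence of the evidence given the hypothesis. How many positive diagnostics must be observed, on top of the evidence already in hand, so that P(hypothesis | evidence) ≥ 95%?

Prior odds = 0.215/0.785 = 43/157.
Combined Bayes factor of the evidence already in hand = 4 × 1.7 = 6.8.
Odds after that evidence = (43/157) × 6.8 = 1462/785.
Target odds = 0.95/0.05 = 19.
Need 2ⁿ ≥ 19 ÷ (1462/785) = 14915/1462.
2³ = 8 falls short of 14915/1462 but 2⁴ = 16 reaches it, so n = 4.

4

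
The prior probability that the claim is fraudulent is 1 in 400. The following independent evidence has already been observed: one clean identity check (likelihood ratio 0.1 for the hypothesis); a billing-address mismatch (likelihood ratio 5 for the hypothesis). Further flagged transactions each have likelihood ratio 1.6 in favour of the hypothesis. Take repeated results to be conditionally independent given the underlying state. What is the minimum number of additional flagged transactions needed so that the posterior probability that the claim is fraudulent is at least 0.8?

Prior odds = 0.0025/0.9975 = 1/399.
Combined Bayes factor of the evidence already in hand = 0.1 × 5 = 0.5.
Odds after that evidence = (1/399) × 0.5 = 1/798.
Target odds = 0.8/0.2 = 4.
Need 1.6ⁿ ≥ 4 ÷ (1/798) = 3192.
1.6¹⁷ ≈2951.48 falls short of 3192 but 1.6¹⁸ ≈4722.37 reaches it, so n = 18.

18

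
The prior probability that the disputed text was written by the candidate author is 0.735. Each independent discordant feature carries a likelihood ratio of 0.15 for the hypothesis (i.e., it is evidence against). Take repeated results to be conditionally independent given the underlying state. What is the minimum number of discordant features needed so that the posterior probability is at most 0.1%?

Prior odds = 0.735/0.265 = 147/53.
Likelihood ratio per discordant feature = 0.15.
Target posterior odds = 0.001/0.999 = 1/999.
Need (147/53) × 0.15ⁿ ≤ 1/999, i.e. 0.15ⁿ ≤ 53/146853.
0.15⁴ = 81/160000 is still above 53/146853 but 0.15⁵ = 243/3200000 is at or below it, so n = 5.

5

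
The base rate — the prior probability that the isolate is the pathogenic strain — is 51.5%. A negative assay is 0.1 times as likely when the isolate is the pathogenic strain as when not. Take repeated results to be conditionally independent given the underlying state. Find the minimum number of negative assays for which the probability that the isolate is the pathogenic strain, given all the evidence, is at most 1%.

3

Prior odds: 0.515 ÷ 0.485 = 103/97.
Likelihood ratio per negative assay = 0.1.
Target posterior odds = 0.01/0.99 = 1/99.
Require 0.1ⁿ ≤ 1/99 ÷ (103/97) = 97/10197.
0.1² = 0.01 is still above 97/10197 but 0.1³ = 0.001 is at or below it, so n = 3.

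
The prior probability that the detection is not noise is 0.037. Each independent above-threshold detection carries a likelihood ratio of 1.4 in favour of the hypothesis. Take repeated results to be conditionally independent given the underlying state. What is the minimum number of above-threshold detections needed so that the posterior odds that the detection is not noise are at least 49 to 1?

22

Prior odds = 0.037/0.963 = 37/963.
Likelihood ratio per above-threshold detection = 1.4.
Target odds = 49.
Require 1.4ⁿ ≥ 49 ÷ (37/963) = 47187/37.
1.4²¹ ≈1171.36 falls short of 47187/37 but 1.4²² ≈1639.9 reaches it, so n = 22.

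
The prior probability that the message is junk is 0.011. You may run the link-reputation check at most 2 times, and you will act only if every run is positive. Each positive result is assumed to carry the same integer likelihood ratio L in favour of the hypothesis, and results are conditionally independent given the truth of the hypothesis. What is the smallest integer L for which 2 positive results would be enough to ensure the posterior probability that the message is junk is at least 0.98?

67

Prior odds = 0.011/0.989 = 11/989.
Target odds = 0.98/0.02 = 49.
Need L² ≥ 49 ÷ (11/989) = 48461/11.
66² = 4356 < 48461/11 ≤ 4489 = 67², so L = 67.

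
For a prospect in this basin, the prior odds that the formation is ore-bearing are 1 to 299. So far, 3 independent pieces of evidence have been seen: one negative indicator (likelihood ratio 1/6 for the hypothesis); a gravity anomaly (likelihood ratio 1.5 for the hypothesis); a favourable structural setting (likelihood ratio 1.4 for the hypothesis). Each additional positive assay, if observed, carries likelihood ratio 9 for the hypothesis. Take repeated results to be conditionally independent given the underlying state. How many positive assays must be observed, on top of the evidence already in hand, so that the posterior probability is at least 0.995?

6

Prior odds = 1/299.
Combined Bayes factor of the evidence already in hand = (1/6) × 1.5 × 1.4 = 0.35.
Odds after that evidence = (1/299) × 0.35 = 7/5980.
Target odds = 0.995/0.005 = 199.
Need 9ⁿ ≥ 199 ÷ (7/5980) = 1190020/7.
9⁵ = 59049 falls short of 1190020/7 but 9⁶ = 531441 reaches it, so n = 6.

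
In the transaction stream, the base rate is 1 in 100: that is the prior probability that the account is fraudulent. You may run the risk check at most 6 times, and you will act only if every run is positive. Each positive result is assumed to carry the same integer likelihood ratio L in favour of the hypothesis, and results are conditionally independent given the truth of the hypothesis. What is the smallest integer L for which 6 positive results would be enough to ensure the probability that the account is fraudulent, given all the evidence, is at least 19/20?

4

Prior odds = 0.01/0.99 = 1/99.
Target odds = 0.95/0.05 = 19.
Need L⁶ ≥ 19 ÷ (1/99) = 1881.
3⁶ = 729 < 1881 ≤ 4096 = 4⁶, so L = 4.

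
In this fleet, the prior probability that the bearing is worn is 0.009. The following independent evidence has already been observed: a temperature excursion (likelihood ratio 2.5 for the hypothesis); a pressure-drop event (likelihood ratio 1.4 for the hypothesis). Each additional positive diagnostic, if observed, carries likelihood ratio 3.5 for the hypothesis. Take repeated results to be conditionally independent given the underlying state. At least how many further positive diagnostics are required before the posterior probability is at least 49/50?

6

Prior odds = 0.009/0.991 = 9/991.
Combined Bayes factor of the evidence already in hand = 2.5 × 1.4 = 3.5.
Odds after that evidence = (9/991) × 3.5 = 63/1982.
Target odds = 0.98/0.02 = 49.
Need 3.5ⁿ ≥ 49 ÷ (63/1982) = 13874/9.
3.5⁵ = 525.21875 falls short of 13874/9 but 3.5⁶ = 1838.265625 reaches it, so n = 6.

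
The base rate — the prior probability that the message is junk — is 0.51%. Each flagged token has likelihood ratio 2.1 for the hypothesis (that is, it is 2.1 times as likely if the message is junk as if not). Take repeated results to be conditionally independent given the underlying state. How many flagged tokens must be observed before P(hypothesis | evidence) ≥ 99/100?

Prior odds: 0.0051 ÷ 0.9949 = 51/9949.
Likelihood ratio per flagged token = 2.1.
Target posterior odds = 0.99/0.01 = 99.
Need (51/9949) × 2.1ⁿ ≥ 99, i.e. 2.1ⁿ ≥ 328317/17.
2.1¹³ ≈15447.2 falls short of 328317/17 but 2.1¹⁴ ≈32439.2 reaches it, so n = 14.

14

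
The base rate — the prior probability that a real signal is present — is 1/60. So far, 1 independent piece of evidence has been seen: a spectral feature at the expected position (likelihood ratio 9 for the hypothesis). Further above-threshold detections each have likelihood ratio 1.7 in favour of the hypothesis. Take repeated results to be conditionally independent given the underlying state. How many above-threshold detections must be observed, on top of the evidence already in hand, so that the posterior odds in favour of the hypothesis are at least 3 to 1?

6

Prior odds = (1/60)/(59/60) = 1/59.
Bayes factor of the evidence already in hand = 9.
Odds after that evidence = (1/59) × 9 = 9/59.
Target odds = 3.
Need 1.7ⁿ ≥ 3 ÷ (9/59) = 59/3.
1.7⁵ = 1419857/100000 falls short of 59/3 but 1.7⁶ = 24137569/1000000 reaches it, so n = 6.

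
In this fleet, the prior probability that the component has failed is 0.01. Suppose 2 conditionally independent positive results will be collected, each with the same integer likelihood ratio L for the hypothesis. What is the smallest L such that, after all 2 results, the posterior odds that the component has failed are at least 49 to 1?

70

Prior odds = 0.01/0.99 = 1/99.
Target odds = 49.
Need L² ≥ 49 ÷ (1/99) = 4851.
69² = 4761 < 4851 ≤ 4900 = 70², so L = 70.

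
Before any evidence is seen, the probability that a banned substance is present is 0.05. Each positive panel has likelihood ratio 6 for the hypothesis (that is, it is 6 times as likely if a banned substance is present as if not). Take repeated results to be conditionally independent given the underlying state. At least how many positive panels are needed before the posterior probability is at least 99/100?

Prior odds: 0.05 ÷ 0.95 = 1/19.
Likelihood ratio per positive panel = 6.
Target odds: 0.99 ÷ 0.01 = 99.
Require 6ⁿ ≥ 99 ÷ (1/19) = 1881.
6⁴ = 1296 falls short of 1881 but 6⁵ = 7776 reaches it, so n = 5.

5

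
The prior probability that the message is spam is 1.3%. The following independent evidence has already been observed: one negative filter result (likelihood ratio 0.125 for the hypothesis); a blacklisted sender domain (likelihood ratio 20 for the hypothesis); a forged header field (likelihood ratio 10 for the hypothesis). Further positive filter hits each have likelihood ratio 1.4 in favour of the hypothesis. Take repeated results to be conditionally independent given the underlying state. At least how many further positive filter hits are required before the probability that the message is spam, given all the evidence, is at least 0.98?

15

Prior odds = 0.013/0.987 = 13/987.
Combined Bayes factor of the evidence already in hand = 0.125 × 20 × 10 = 25.
Odds after that evidence = (13/987) × 25 = 325/987.
Target odds = 0.98/0.02 = 49.
Need 1.4ⁿ ≥ 49 ÷ (325/987) = 48363/325.
1.4¹⁴ ≈111.12 falls short of 48363/325 but 1.4¹⁵ ≈155.568 reaches it, so n = 15.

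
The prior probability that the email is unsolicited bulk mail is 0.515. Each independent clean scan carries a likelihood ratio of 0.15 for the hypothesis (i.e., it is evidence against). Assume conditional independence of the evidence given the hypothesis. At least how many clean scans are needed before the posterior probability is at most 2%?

Prior odds: 0.515 ÷ 0.485 = 103/97.
Likelihood ratio per clean scan = 0.15.
Target odds: 0.02 ÷ 0.98 = 1/49.
Require 0.15ⁿ ≤ 1/49 ÷ (103/97) = 97/5047.
0.15² = 0.0225 is still above 97/5047 but 0.15³ = 0.003375 is at or below it, so n = 3.

3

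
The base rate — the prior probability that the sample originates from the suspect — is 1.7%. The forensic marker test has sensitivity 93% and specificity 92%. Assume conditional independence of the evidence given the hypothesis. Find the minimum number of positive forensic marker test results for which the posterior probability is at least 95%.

Prior odds: 0.017 ÷ 0.983 = 17/983.
False-positive rate = 1 − 0.92 = 0.08; likelihood ratio of a positive = 0.93/0.08 = 11.625.
Target odds: 0.95 ÷ 0.05 = 19.
Require 11.625ⁿ ≥ 19 ÷ (17/983) = 18677/17.
11.625² = 135.140625 falls short of 18677/17 but 11.625³ = 804357/512 reaches it, so n = 3.

3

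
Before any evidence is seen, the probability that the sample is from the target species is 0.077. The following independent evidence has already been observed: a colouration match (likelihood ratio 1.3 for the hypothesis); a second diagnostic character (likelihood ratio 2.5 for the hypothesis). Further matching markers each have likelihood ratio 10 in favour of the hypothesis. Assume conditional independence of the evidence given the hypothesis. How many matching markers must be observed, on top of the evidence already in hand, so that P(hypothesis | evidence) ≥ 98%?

Prior odds = 0.077/0.923 = 77/923.
Combined Bayes factor of the evidence already in hand = 1.3 × 2.5 = 3.25.
Odds after that evidence = (77/923) × 3.25 = 77/284.
Target odds = 0.98/0.02 = 49.
Need 10ⁿ ≥ 49 ÷ (77/284) = 1988/11.
10² = 100 falls short of 1988/11 but 10³ = 1000 reaches it, so n = 3.

3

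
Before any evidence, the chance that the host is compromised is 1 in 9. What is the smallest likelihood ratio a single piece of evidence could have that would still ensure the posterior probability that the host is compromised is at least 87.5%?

Prior odds = (1/9)/(8/9) = 0.125.
Target odds = 0.875/0.125 = 7.
Required Bayes factor = 7 ÷ 0.125 = 56.

56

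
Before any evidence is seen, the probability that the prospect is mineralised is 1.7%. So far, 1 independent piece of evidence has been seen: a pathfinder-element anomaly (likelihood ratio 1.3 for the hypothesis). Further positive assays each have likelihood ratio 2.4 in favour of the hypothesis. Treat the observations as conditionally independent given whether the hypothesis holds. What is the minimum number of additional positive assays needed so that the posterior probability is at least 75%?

6

Prior odds = 0.017/0.983 = 17/983.
Bayes factor of the evidence already in hand = 1.3.
Odds after that evidence = (17/983) × 1.3 = 221/9830.
Target odds = 0.75/0.25 = 3.
Need 2.4ⁿ ≥ 3 ÷ (221/9830) = 29490/221.
2.4⁵ = 79.62624 falls short of 29490/221 but 2.4⁶ = 2985984/15625 reaches it, so n = 6.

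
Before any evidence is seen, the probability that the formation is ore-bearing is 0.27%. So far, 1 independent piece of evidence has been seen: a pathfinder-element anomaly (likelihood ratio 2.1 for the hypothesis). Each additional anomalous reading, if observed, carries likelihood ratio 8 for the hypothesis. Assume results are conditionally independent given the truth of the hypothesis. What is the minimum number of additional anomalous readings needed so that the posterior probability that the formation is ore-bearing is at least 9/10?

Prior odds = 0.0027/0.9973 = 27/9973.
Bayes factor of the evidence already in hand = 2.1.
Odds after that evidence = (27/9973) × 2.1 = 567/99730.
Target odds = 0.9/0.1 = 9.
Need 8ⁿ ≥ 9 ÷ (567/99730) = 99730/63.
8³ = 512 falls short of 99730/63 but 8⁴ = 4096 reaches it, so n = 4.

4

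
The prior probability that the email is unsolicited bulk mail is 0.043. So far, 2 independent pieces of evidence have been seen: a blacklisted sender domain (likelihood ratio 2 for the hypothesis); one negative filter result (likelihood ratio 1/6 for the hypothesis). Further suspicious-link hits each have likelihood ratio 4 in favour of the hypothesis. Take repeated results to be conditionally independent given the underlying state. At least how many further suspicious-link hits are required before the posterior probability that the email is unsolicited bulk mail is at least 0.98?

Prior odds = 0.043/0.957 = 43/957.
Combined Bayes factor of the evidence already in hand = 2 × (1/6) = 1/3.
Odds after that evidence = (43/957) × 1/3 = 43/2871.
Target odds = 0.98/0.02 = 49.
Need 4ⁿ ≥ 49 ÷ (43/2871) = 140679/43.
4⁵ = 1024 falls short of 140679/43 but 4⁶ = 4096 reaches it, so n = 6.

6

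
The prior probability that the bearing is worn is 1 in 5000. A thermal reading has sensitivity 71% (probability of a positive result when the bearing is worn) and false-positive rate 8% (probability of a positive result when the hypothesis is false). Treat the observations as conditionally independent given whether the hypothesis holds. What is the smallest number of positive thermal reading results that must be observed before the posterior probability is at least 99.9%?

8

Prior odds: 0.0002 ÷ 0.9998 = 1/4999.
Likelihood ratio of a positive result = 0.71/0.08 = 8.875.
Target posterior odds = 0.999/0.001 = 999.
Require 8.875ⁿ ≥ 999 ÷ (1/4999) = 4994001.
8.875⁷ ≈4.33689e+06 falls short of 4994001 but 8.875⁸ ≈3.84899e+07 reaches it, so n = 8.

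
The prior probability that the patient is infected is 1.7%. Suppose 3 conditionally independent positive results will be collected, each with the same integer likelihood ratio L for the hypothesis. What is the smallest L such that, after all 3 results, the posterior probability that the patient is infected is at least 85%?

Prior odds = 0.017/0.983 = 17/983.
Target odds = 0.85/0.15 = 17/3.
Need L³ ≥ 17/3 ÷ (17/983) = 983/3.
6³ = 216 < 983/3 ≤ 343 = 7³, so L = 7.

7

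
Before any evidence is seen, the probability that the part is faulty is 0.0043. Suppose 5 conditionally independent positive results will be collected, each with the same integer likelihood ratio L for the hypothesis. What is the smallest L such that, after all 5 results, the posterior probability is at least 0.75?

Prior odds = 0.0043/0.9957 = 43/9957.
Target odds = 0.75/0.25 = 3.
Need L⁵ ≥ 3 ÷ (43/9957) = 29871/43.
3⁵ = 243 < 29871/43 ≤ 1024 = 4⁵, so L = 4.

4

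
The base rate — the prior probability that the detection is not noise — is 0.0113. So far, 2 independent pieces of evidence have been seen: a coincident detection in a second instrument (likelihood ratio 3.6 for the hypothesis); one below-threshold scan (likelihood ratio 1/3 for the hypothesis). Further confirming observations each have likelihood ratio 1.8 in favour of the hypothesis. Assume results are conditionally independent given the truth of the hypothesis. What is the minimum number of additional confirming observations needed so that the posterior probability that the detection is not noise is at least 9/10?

12

Prior odds = 0.0113/0.9887 = 113/9887.
Combined Bayes factor of the evidence already in hand = 3.6 × (1/3) = 1.2.
Odds after that evidence = (113/9887) × 1.2 = 678/49435.
Target odds = 0.9/0.1 = 9.
Need 1.8ⁿ ≥ 9 ÷ (678/49435) = 148305/226.
1.8¹¹ ≈642.684 falls short of 148305/226 but 1.8¹² ≈1156.83 reaches it, so n = 12.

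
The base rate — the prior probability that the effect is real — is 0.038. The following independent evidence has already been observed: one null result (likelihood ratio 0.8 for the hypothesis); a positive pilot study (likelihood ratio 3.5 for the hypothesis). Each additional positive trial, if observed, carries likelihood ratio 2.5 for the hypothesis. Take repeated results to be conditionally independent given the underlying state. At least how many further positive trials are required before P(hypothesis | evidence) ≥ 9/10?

Prior odds = 0.038/0.962 = 19/481.
Combined Bayes factor of the evidence already in hand = 0.8 × 3.5 = 2.8.
Odds after that evidence = (19/481) × 2.8 = 266/2405.
Target odds = 0.9/0.1 = 9.
Need 2.5ⁿ ≥ 9 ÷ (266/2405) = 21645/266.
2.5⁴ = 39.0625 falls short of 21645/266 but 2.5⁵ = 97.65625 reaches it, so n = 5.

5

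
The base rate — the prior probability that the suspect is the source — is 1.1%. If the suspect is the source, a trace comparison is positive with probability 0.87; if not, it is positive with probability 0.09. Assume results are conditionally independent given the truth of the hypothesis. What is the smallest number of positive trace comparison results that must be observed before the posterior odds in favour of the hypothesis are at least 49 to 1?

4

Prior odds: 0.011 ÷ 0.989 = 11/989.
Likelihood ratio of a positive = 0.87/0.09 = 29/3.
Target odds = 49.
Need (11/989) × (29/3)ⁿ ≥ 49, i.e. (29/3)ⁿ ≥ 48461/11.
(29/3)³ = 24389/27 falls short of 48461/11 but (29/3)⁴ = 707281/81 reaches it, so n = 4.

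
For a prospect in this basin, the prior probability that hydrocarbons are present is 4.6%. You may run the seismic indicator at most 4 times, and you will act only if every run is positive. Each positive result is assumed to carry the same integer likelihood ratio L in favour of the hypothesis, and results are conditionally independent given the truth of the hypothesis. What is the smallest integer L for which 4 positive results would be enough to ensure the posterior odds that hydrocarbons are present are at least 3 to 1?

3

Prior odds = 0.046/0.954 = 23/477.
Target odds = 3.
Need L⁴ ≥ 3 ÷ (23/477) = 1431/23.
2⁴ = 16 < 1431/23 ≤ 81 = 3⁴, so L = 3.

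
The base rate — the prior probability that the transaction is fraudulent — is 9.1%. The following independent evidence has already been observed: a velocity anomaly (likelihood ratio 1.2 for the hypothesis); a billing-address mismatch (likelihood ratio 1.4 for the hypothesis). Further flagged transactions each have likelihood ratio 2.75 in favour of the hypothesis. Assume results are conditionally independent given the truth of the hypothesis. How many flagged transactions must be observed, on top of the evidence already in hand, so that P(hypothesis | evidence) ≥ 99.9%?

9

Prior odds = 0.091/0.909 = 91/909.
Combined Bayes factor of the evidence already in hand = 1.2 × 1.4 = 1.68.
Odds after that evidence = (91/909) × 1.68 = 1274/7575.
Target odds = 0.999/0.001 = 999.
Need 2.75ⁿ ≥ 999 ÷ (1274/7575) = 7567425/1274.
2.75⁸ = 214358881/65536 falls short of 7567425/1274 but 2.75⁹ ≈8994.86 reaches it, so n = 9.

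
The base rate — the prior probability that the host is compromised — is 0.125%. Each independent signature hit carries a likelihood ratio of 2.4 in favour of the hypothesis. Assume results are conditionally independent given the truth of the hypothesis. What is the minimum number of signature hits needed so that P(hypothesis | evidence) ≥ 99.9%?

Prior odds: 0.00125 ÷ 0.99875 = 1/799.
Likelihood ratio per signature hit = 2.4.
Target posterior odds = 0.999/0.001 = 999.
Need (1/799) × 2.4ⁿ ≥ 999, i.e. 2.4ⁿ ≥ 798201.
2.4¹⁵ ≈504857 falls short of 798201 but 2.4¹⁶ ≈1.21166e+06 reaches it, so n = 16.

16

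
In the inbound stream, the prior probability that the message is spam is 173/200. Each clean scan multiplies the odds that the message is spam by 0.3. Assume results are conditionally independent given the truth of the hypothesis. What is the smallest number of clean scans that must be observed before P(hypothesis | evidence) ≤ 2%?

Prior odds: 0.865 ÷ 0.135 = 173/27.
Likelihood ratio per clean scan = 0.3.
Target posterior odds = 0.02/0.98 = 1/49.
Need (173/27) × 0.3ⁿ ≤ 1/49, i.e. 0.3ⁿ ≤ 27/8477.
0.3⁴ = 0.0081 is still above 27/8477 but 0.3⁵ = 243/100000 is at or below it, so n = 5.

5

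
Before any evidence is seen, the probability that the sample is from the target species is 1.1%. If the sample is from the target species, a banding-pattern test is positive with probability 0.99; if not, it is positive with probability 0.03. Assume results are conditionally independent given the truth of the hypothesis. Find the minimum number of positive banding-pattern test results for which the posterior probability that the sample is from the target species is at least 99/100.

3

Prior odds = 0.011/0.989 = 11/989.
Likelihood ratio of a positive = 0.99/0.03 = 33.
Target odds: 0.99 ÷ 0.01 = 99.
Require 33ⁿ ≥ 99 ÷ (11/989) = 8901.
33² = 1089 falls short of 8901 but 33³ = 35937 reaches it, so n = 3.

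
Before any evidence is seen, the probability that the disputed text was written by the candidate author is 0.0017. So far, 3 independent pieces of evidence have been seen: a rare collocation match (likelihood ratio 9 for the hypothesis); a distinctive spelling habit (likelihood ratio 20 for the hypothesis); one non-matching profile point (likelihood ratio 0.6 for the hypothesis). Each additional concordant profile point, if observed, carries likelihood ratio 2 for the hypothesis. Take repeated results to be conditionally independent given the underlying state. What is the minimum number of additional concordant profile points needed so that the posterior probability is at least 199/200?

Prior odds = 0.0017/0.9983 = 17/9983.
Combined Bayes factor of the evidence already in hand = 9 × 20 × 0.6 = 108.
Odds after that evidence = (17/9983) × 108 = 1836/9983.
Target odds = 0.995/0.005 = 199.
Need 2ⁿ ≥ 199 ÷ (1836/9983) = 1986617/1836.
2¹⁰ = 1024 falls short of 1986617/1836 but 2¹¹ = 2048 reaches it, so n = 11.

11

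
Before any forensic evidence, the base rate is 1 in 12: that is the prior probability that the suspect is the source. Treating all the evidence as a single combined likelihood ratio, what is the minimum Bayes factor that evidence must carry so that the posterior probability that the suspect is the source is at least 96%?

Prior odds = (1/12)/(11/12) = 1/11.
Target odds = 0.96/0.04 = 24.
Required Bayes factor = 24 ÷ (1/11) = 264.

264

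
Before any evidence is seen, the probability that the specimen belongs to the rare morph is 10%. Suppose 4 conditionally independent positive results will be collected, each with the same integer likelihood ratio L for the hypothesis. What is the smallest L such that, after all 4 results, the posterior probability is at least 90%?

Prior odds = 0.1/0.9 = 1/9.
Target odds = 0.9/0.1 = 9.
Need L⁴ ≥ 9 ÷ (1/9) = 81.
2⁴ = 16 < 81 ≤ 81 = 3⁴, so L = 3.

3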